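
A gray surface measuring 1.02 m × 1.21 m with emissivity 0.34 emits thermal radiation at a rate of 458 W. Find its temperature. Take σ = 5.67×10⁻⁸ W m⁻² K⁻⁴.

T ≈ 372 K

A = 1.02 × 1.21 = 1.23 m².
From P = εσAT⁴, T = (P / εσA)^(1/4) = (458 / (0.34 × 5.67×10⁻⁸ × 1.23))^(1/4).
T = (1.92×10^10)^(1/4) = 372 K.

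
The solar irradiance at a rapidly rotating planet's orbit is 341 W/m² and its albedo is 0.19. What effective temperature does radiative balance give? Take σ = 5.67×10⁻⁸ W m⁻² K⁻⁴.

Power absorbed = (1−a)S·πR²; power emitted = 4πR²σT⁴. Equating and cancelling πR²:
T = ((1−a)S / 4σ)^(1/4) = (276 / (4 × 5.67×10⁻⁸))^(1/4) = (1.22×10^9)^(1/4).
T = 187 K.

T ≈ 187 K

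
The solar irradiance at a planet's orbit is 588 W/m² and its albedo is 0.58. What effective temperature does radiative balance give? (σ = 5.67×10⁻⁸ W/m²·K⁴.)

T ≈ 182 K

Power absorbed = (1−a)S·πR²; power emitted = 4πR²σT⁴. Equating and cancelling πR²:
T = ((1−a)S / 4σ)^(1/4) = (247 / (4 × 5.67×10⁻⁸))^(1/4) = (1.09×10^9)^(1/4).
T = 182 K.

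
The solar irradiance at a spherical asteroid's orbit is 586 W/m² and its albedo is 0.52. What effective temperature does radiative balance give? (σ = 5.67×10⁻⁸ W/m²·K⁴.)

T ≈ 188 K

Power absorbed = (1−a)S·πR²; power emitted = 4πR²σT⁴. Equating and cancelling πR²:
T = ((1−a)S / 4σ)^(1/4) = (281 / (4 × 5.67×10⁻⁸))^(1/4) = (1.24×10^9)^(1/4).
T = 188 K.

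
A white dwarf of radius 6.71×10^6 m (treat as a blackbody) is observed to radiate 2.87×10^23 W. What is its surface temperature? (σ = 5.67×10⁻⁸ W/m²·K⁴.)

T ≈ 9730 K

A = 4πr² = 4π × (6.71×10^6)² = 5.66×10^14 m².
From P = σAT⁴, T = (P / σA)^(1/4) = (2.87×10^23 / (5.67×10⁻⁸ × 5.66×10^14))^(1/4).
T = (8.95×10^15)^(1/4) = 9730 K.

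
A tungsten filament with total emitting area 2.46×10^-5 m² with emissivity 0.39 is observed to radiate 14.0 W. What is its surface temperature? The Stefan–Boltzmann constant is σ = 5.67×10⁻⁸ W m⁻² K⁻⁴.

T ≈ 2250 K

From P = εσAT⁴, T = (P / εσA)^(1/4) = (14.0 / (0.39 × 5.67×10⁻⁸ × 2.46×10^-5))^(1/4).
T = (2.57×10^13)^(1/4) = 2250 K.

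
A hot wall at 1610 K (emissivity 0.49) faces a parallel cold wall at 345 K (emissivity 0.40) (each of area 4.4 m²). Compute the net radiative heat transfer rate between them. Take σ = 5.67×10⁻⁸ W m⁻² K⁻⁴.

For two large parallel gray plates, q = σ(T₁⁴ − T₂⁴) / (1/ε₁ + 1/ε₂ − 1).
1/ε₁ + 1/ε₂ − 1 = 1/0.49 + 1/0.40 − 1 = 3.541.
T₁⁴ − T₂⁴ = 6.72×10^12 − 1.42×10^10 = 6.70×10^12 K⁴.
q = 5.67×10⁻⁸ × 6.70×10^12 / 3.541 = 1.07×10^5 W/m².
Q = q·A = 1.07×10^5 × 4.4 = 4.72×10^5 W.

Q ≈ 4.72×10^5 W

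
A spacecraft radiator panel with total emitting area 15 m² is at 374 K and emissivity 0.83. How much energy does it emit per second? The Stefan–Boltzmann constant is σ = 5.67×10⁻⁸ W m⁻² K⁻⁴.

P = εσAT⁴ = 0.83 × 5.67×10⁻⁸ × 15.0 × (374)⁴ = 0.83 × 5.67×10⁻⁸ × 15.0 × 1.96×10^10.
P = 13800 W.

P ≈ 13800 W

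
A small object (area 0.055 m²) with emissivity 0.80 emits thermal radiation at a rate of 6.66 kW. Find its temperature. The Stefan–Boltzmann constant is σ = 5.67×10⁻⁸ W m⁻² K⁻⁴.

T ≈ 1280 K

From P = εσAT⁴, T = (P / εσA)^(1/4) = (6660 / (0.80 × 5.67×10⁻⁸ × 0.0550))^(1/4).
T = (2.67×10^12)^(1/4) = 1280 K.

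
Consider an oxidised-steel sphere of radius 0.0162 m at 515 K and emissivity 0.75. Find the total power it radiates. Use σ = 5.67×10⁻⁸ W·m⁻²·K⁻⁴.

A = 4πr² = 4π × (0.0162)² = 3.30×10^-3 m².
P = εσAT⁴ = 0.75 × 5.67×10⁻⁸ × 3.30×10^-3 × (515)⁴ = 0.75 × 5.67×10⁻⁸ × 3.30×10^-3 × 7.03×10^10.
P = 9.87 W.

P ≈ 9.87 W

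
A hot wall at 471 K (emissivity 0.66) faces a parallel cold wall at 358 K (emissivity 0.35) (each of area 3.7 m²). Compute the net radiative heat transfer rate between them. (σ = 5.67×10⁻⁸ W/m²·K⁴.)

Q ≈ 2040 W

For two large parallel gray plates, q = σ(T₁⁴ − T₂⁴) / (1/ε₁ + 1/ε₂ − 1).
1/ε₁ + 1/ε₂ − 1 = 1/0.66 + 1/0.35 − 1 = 3.372.
T₁⁴ − T₂⁴ = 4.92×10^10 − 1.64×10^10 = 3.28×10^10 K⁴.
q = 5.67×10⁻⁸ × 3.28×10^10 / 3.372 = 551 W/m².
Q = q·A = 551 × 3.7 = 2040 W.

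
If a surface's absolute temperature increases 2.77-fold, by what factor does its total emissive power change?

factor ≈ 58.9

P ∝ T⁴, so the power scales as (2.77)⁴ = 58.9.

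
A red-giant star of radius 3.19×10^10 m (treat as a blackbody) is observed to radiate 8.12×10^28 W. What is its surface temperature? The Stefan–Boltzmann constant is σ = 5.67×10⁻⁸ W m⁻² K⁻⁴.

T ≈ 3250 K

A = 4πr² = 4π × (3.19×10^10)² = 1.28×10^22 m².
From P = σAT⁴, T = (P / σA)^(1/4) = (8.12×10^28 / (5.67×10⁻⁸ × 1.28×10^22))^(1/4).
T = (1.12×10^14)^(1/4) = 3250 K.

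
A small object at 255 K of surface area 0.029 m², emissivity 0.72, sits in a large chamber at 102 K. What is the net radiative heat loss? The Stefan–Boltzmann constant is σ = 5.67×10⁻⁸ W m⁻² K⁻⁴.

Q ≈ 4.88 W

Q = εσA(T⁴ − T_s⁴). T⁴ − T_s⁴ = (255)⁴ − (102)⁴ = 4.23×10^9 − 1.08×10^8 = 4.12×10^9 K⁴.
Q = 0.72 × 5.67×10⁻⁸ × 0.0290 × 4.12×10^9 = 4.88 W.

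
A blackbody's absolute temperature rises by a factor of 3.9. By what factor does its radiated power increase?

P ∝ T⁴, so the power scales as (3.9)⁴ = 231.

factor ≈ 231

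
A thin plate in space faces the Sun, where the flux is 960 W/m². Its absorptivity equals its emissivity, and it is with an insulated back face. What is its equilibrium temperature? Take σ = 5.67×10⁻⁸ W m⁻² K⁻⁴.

Absorbed flux αS = emitted flux εσT⁴ (one radiating face); with α = ε, T = (S/σ)^(1/4).
T = (960 / 5.67×10⁻⁸)^(1/4) = (1.69×10^10)^(1/4).
T = 361 K.

T ≈ 361 K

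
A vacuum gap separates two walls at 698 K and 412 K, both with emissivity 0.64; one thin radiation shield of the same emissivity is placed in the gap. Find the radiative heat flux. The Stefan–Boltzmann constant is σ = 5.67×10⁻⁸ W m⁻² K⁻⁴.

q ≈ 2780 W/m²

Each of the 2 gaps contributes resistance (2/ε − 1) = 2/0.64 − 1 = 2.125; total = 4.250.
q = σ(T₁⁴ − T₂⁴) / 4.250 = 5.67×10⁻⁸ × 2.09×10^11 / 4.250 = 2780 W/m².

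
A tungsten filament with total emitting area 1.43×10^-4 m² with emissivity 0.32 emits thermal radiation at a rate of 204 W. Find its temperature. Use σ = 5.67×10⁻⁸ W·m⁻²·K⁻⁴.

From P = εσAT⁴, T = (P / εσA)^(1/4) = (204 / (0.32 × 5.67×10⁻⁸ × 1.43×10^-4))^(1/4).
T = (7.86×10^13)^(1/4) = 2980 K.

T ≈ 2980 K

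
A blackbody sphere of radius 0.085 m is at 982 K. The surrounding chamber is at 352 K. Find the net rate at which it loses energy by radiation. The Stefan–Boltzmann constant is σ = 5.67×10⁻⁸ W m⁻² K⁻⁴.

A = 4πr² = 4π × (0.085)² = 0.0908 m².
Q = σA(T⁴ − T_s⁴). T⁴ − T_s⁴ = (982)⁴ − (352)⁴ = 9.30×10^11 − 1.54×10^10 = 9.15×10^11 K⁴.
Q = 5.67×10⁻⁸ × 0.0908 × 9.15×10^11 = 4710 W.

Q ≈ 4710 W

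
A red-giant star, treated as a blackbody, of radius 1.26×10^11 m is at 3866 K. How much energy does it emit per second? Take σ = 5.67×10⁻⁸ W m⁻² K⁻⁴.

A = 4πr² = 4π × (1.26×10^11)² = 2.00×10^23 m².
P = σAT⁴ = 5.67×10⁻⁸ × 2.00×10^23 × (3866)⁴ = 5.67×10⁻⁸ × 2.00×10^23 × 2.23×10^14.
P = 2.53×10^30 W.

P ≈ 2.53×10^30 W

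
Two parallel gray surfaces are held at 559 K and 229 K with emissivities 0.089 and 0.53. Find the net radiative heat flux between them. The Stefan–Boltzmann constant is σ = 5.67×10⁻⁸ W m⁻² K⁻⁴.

For two large parallel gray plates, q = σ(T₁⁴ − T₂⁴) / (1/ε₁ + 1/ε₂ − 1).
1/ε₁ + 1/ε₂ − 1 = 1/0.089 + 1/0.53 − 1 = 12.12.
T₁⁴ − T₂⁴ = 9.76×10^10 − 2.75×10^9 = 9.49×10^10 K⁴.
q = 5.67×10⁻⁸ × 9.49×10^10 / 12.12 = 444 W/m².

q ≈ 444 W/m²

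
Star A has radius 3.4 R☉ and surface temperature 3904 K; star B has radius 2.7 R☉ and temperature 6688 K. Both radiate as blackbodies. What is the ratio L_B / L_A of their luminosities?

L_B/L_A ≈ 5.43

L = 4πR²σT⁴ ∝ R²T⁴, so L_B/L_A = (2.7/3.4)² × (6688/3904)⁴ = 0.631 × 8.61 = 5.43.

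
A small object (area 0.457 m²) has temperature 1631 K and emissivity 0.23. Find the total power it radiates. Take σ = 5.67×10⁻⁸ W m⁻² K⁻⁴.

P = εσAT⁴ = 0.23 × 5.67×10⁻⁸ × 0.457 × (1631)⁴ = 0.23 × 5.67×10⁻⁸ × 0.457 × 7.08×10^12.
P = 42200 W.

P ≈ 42200 W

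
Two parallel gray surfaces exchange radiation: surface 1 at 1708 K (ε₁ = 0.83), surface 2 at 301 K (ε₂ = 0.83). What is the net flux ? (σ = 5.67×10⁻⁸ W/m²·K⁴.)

q ≈ 3.42×10^5 W/m²

For two large parallel gray plates, q = σ(T₁⁴ − T₂⁴) / (1/ε₁ + 1/ε₂ − 1).
1/ε₁ + 1/ε₂ − 1 = 1/0.83 + 1/0.83 − 1 = 1.410.
T₁⁴ − T₂⁴ = 8.51×10^12 − 8.21×10^9 = 8.50×10^12 K⁴.
q = 5.67×10⁻⁸ × 8.50×10^12 / 1.410 = 3.42×10^5 W/m².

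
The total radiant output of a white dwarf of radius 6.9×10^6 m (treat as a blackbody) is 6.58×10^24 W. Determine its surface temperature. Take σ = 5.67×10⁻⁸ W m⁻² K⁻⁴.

A = 4πr² = 4π × (6.9×10^6)² = 5.98×10^14 m².
From P = σAT⁴, T = (P / σA)^(1/4) = (6.58×10^24 / (5.67×10⁻⁸ × 5.98×10^14))^(1/4).
T = (1.94×10^17)^(1/4) = 21000 K.

T ≈ 21000 K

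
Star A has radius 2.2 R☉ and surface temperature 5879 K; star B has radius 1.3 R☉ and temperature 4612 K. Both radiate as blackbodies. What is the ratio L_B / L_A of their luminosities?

L_B/L_A ≈ 0.132

L = 4πR²σT⁴ ∝ R²T⁴, so L_B/L_A = (1.3/2.2)² × (4612/5879)⁴ = 0.349 × 0.379 = 0.132.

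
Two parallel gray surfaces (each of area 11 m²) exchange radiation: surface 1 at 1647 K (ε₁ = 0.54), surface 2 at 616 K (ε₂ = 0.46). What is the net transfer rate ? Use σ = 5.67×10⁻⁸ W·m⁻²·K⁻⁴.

Q ≈ 1.49×10^6 W

For two large parallel gray plates, q = σ(T₁⁴ − T₂⁴) / (1/ε₁ + 1/ε₂ − 1).
1/ε₁ + 1/ε₂ − 1 = 1/0.54 + 1/0.46 − 1 = 3.026.
T₁⁴ − T₂⁴ = 7.36×10^12 − 1.44×10^11 = 7.21×10^12 K⁴.
q = 5.67×10⁻⁸ × 7.21×10^12 / 3.026 = 1.35×10^5 W/m².
Q = q·A = 1.35×10^5 × 11 = 1.49×10^6 W.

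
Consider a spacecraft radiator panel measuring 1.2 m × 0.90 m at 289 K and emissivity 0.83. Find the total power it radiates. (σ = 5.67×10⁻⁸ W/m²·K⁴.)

A = 1.2 × 0.90 = 1.08 m².
Stefan–Boltzmann: P = εσAT⁴ = 0.83 × 5.67×10⁻⁸ × 1.08 × (289)⁴ = 0.83 × 5.67×10⁻⁸ × 1.08 × 6.98×10^9.
P = 355 W.

P ≈ 355 W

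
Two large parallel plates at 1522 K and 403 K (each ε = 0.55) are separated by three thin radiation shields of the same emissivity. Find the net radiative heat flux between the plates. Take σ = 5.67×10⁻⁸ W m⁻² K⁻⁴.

Each of the 4 gaps contributes resistance (2/ε − 1) = 2/0.55 − 1 = 2.636; total = 10.55.
q = σ(T₁⁴ − T₂⁴) / 10.55 = 5.67×10⁻⁸ × 5.34×10^12 / 10.55 = 28700 W/m².

q ≈ 28700 W/m²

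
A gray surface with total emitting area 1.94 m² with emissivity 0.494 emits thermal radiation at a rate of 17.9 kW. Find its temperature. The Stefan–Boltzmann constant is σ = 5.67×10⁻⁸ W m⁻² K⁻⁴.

From P = εσAT⁴, T = (P / εσA)^(1/4) = (17900 / (0.494 × 5.67×10⁻⁸ × 1.94))^(1/4).
T = (3.29×10^11)^(1/4) = 758 K.

T ≈ 758 K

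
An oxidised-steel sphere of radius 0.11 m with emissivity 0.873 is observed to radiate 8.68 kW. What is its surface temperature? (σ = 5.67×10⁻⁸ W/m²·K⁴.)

A = 4πr² = 4π × (0.11)² = 0.152 m².
From P = εσAT⁴, T = (P / εσA)^(1/4) = (8680 / (0.873 × 5.67×10⁻⁸ × 0.152))^(1/4).
T = (1.15×10^12)^(1/4) = 1040 K.

T ≈ 1040 K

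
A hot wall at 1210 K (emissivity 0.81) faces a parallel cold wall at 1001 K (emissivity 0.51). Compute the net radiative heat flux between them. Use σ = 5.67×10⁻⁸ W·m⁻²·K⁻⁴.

For two large parallel gray plates, q = σ(T₁⁴ − T₂⁴) / (1/ε₁ + 1/ε₂ − 1).
1/ε₁ + 1/ε₂ − 1 = 1/0.81 + 1/0.51 − 1 = 2.195.
T₁⁴ − T₂⁴ = 2.14×10^12 − 1.00×10^12 = 1.14×10^12 K⁴.
q = 5.67×10⁻⁸ × 1.14×10^12 / 2.195 = 29400 W/m².

q ≈ 29400 W/m²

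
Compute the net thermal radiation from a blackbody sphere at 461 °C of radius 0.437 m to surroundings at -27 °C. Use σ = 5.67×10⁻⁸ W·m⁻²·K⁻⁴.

A = 4πr² = 4π × (0.437)² = 2.40 m².
Convert: 461 °C = 734 K; -27 °C = 246 K.
Q = σA(T⁴ − T_s⁴). T⁴ − T_s⁴ = (734)⁴ − (246)⁴ = 2.90×10^11 − 3.66×10^9 = 2.87×10^11 K⁴.
Q = 5.67×10⁻⁸ × 2.40 × 2.87×10^11 = 39000 W.

Q ≈ 39000 W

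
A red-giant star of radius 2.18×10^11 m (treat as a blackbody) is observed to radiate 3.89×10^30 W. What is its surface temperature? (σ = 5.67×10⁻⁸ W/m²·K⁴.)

T ≈ 3270 K

A = 4πr² = 4π × (2.18×10^11)² = 5.97×10^23 m².
From P = σAT⁴, T = (P / σA)^(1/4) = (3.89×10^30 / (5.67×10⁻⁸ × 5.97×10^23))^(1/4).
T = (1.15×10^14)^(1/4) = 3270 K.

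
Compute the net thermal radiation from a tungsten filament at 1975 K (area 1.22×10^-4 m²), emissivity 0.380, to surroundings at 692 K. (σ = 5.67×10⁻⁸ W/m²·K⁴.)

Q ≈ 39.4 W

Q = εσA(T⁴ − T_s⁴). T⁴ − T_s⁴ = (1975)⁴ − (692)⁴ = 1.52×10^13 − 2.29×10^11 = 1.50×10^13 K⁴.
Q = 0.380 × 5.67×10⁻⁸ × 1.22×10^-4 × 1.50×10^13 = 39.4 W.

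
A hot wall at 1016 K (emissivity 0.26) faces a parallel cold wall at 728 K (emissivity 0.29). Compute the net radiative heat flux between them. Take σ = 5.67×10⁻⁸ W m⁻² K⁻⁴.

q ≈ 7070 W/m²

For two large parallel gray plates, q = σ(T₁⁴ − T₂⁴) / (1/ε₁ + 1/ε₂ − 1).
1/ε₁ + 1/ε₂ − 1 = 1/0.26 + 1/0.29 − 1 = 6.294.
T₁⁴ − T₂⁴ = 1.07×10^12 − 2.81×10^11 = 7.85×10^11 K⁴.
q = 5.67×10⁻⁸ × 7.85×10^11 / 6.294 = 7070 W/m².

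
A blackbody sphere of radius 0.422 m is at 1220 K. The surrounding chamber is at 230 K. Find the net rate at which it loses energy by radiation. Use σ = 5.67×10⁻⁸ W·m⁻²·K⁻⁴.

A = 4πr² = 4π × (0.422)² = 2.24 m².
Q = σA(T⁴ − T_s⁴). T⁴ − T_s⁴ = (1220)⁴ − (230)⁴ = 2.22×10^12 − 2.80×10^9 = 2.21×10^12 K⁴.
Q = 5.67×10⁻⁸ × 2.24 × 2.21×10^12 = 2.81×10^5 W.

Q ≈ 2.81×10^5 W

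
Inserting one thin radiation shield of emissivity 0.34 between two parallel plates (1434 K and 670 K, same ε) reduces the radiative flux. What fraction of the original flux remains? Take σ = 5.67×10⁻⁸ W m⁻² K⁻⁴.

With N identical shields there are N+1 = 2 gaps in series, each with the same radiative resistance, so the flux falls to 1/(N+1) of its unshielded value.

ratio ≈ 0.500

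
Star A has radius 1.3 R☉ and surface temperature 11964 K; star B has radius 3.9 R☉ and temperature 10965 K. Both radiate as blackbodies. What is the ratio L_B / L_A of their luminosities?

L = 4πR²σT⁴ ∝ R²T⁴, so L_B/L_A = (3.9/1.3)² × (10965/11964)⁴ = 9.00 × 0.706 = 6.35.

L_B/L_A ≈ 6.35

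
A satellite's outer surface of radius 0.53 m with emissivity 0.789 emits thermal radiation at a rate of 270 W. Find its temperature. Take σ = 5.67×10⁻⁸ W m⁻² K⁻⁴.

A = 4πr² = 4π × (0.53)² = 3.53 m².
From P = εσAT⁴, T = (P / εσA)^(1/4) = (270 / (0.789 × 5.67×10⁻⁸ × 3.53))^(1/4).
T = (1.71×10^9)^(1/4) = 203 K.

T ≈ 203 K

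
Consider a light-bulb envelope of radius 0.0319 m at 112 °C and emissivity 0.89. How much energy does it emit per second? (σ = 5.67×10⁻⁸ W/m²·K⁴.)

A = 4πr² = 4π × (0.0319)² = 0.0128 m².
112 °C = 385 K.
Stefan–Boltzmann: P = εσAT⁴ = 0.89 × 5.67×10⁻⁸ × 0.0128 × (385)⁴ = 0.89 × 5.67×10⁻⁸ × 0.0128 × 2.20×10^10.
P = 14.2 W.

P ≈ 14.2 W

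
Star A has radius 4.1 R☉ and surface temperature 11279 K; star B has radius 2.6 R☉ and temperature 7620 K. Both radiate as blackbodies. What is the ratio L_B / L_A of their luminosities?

L = 4πR²σT⁴ ∝ R²T⁴, so L_B/L_A = (2.6/4.1)² × (7620/11279)⁴ = 0.402 × 0.208 = 0.0838.

L_B/L_A ≈ 0.0838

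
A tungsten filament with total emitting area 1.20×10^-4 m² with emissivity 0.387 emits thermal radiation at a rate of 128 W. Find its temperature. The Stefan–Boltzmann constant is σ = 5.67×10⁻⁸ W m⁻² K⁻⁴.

From P = εσAT⁴, T = (P / εσA)^(1/4) = (128 / (0.387 × 5.67×10⁻⁸ × 1.20×10^-4))^(1/4).
T = (4.86×10^13)^(1/4) = 2640 K.

T ≈ 2640 K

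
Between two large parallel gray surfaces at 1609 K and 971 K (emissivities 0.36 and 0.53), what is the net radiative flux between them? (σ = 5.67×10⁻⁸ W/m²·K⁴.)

q ≈ 89900 W/m²

For two large parallel gray plates, q = σ(T₁⁴ − T₂⁴) / (1/ε₁ + 1/ε₂ − 1).
1/ε₁ + 1/ε₂ − 1 = 1/0.36 + 1/0.53 − 1 = 3.665.
T₁⁴ − T₂⁴ = 6.70×10^12 − 8.89×10^11 = 5.81×10^12 K⁴.
q = 5.67×10⁻⁸ × 5.81×10^12 / 3.665 = 89900 W/m².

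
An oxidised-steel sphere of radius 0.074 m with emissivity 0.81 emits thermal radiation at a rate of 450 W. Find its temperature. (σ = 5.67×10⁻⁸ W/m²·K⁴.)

T ≈ 614 K

A = 4πr² = 4π × (0.074)² = 0.0688 m².
From P = εσAT⁴, T = (P / εσA)^(1/4) = (450 / (0.81 × 5.67×10⁻⁸ × 0.0688))^(1/4).
T = (1.42×10^11)^(1/4) = 614 K.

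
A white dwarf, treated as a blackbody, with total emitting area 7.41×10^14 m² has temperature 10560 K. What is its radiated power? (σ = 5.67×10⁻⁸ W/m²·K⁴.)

P = σAT⁴ = 5.67×10⁻⁸ × 7.41×10^14 × (10560)⁴ = 5.67×10⁻⁸ × 7.41×10^14 × 1.24×10^16.
P = 5.22×10^23 W.

P ≈ 5.22×10^23 W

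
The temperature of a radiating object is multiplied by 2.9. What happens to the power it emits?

P ∝ T⁴, so the power scales as (2.9)⁴ = 70.7.

factor ≈ 70.7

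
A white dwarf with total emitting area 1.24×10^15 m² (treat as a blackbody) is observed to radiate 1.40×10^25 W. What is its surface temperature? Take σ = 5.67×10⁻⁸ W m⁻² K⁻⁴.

From P = σAT⁴, T = (P / σA)^(1/4) = (1.40×10^25 / (5.67×10⁻⁸ × 1.24×10^15))^(1/4).
T = (1.99×10^17)^(1/4) = 21100 K.

T ≈ 21100 K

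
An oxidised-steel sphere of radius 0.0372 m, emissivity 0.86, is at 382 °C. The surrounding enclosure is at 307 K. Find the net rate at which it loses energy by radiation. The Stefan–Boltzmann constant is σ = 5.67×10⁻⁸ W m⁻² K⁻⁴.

A = 4πr² = 4π × (0.0372)² = 0.0174 m².
Convert: 382 °C = 655 K.
Q = εσA(T⁴ − T_s⁴). T⁴ − T_s⁴ = (655)⁴ − (307)⁴ = 1.84×10^11 − 8.88×10^9 = 1.75×10^11 K⁴.
Q = 0.86 × 5.67×10⁻⁸ × 0.0174 × 1.75×10^11 = 149 W.

Q ≈ 149 W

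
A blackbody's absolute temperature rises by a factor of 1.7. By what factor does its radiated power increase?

P ∝ T⁴, so the power scales as (1.7)⁴ = 8.35.

factor ≈ 8.35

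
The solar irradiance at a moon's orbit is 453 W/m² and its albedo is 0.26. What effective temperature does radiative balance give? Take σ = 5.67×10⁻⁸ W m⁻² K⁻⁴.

T ≈ 196 K

Power absorbed = (1−a)S·πR²; power emitted = 4πR²σT⁴. Equating and cancelling πR²:
T = ((1−a)S / 4σ)^(1/4) = (335 / (4 × 5.67×10⁻⁸))^(1/4) = (1.48×10^9)^(1/4).
T = 196 K.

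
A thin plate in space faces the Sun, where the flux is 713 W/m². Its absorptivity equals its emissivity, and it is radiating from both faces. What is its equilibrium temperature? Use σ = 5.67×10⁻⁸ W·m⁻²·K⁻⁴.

T ≈ 282 K

Absorbed flux αS = emitted flux 2εσT⁴ per unit area; with α = ε this gives T = (S/2σ)^(1/4).
T = (713 / (2 × 5.67×10⁻⁸))^(1/4) = (6.29×10^9)^(1/4).
T = 282 K.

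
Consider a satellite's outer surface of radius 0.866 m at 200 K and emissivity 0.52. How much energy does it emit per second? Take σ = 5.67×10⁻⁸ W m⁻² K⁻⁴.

P ≈ 445 W

A = 4πr² = 4π × (0.866)² = 9.42 m².
P = εσAT⁴ = 0.52 × 5.67×10⁻⁸ × 9.42 × (200)⁴ = 0.52 × 5.67×10⁻⁸ × 9.42 × 1.60×10^9.
P = 445 W.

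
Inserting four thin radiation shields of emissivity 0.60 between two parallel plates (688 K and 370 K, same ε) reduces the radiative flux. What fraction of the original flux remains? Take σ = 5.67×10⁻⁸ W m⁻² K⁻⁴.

With N identical shields there are N+1 = 5 gaps in series, each with the same radiative resistance, so the flux falls to 1/(N+1) of its unshielded value.

ratio ≈ 0.200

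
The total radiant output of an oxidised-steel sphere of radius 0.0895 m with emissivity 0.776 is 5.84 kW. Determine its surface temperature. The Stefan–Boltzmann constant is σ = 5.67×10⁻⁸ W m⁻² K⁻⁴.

A = 4πr² = 4π × (0.0895)² = 0.101 m².
From P = εσAT⁴, T = (P / εσA)^(1/4) = (5840 / (0.776 × 5.67×10⁻⁸ × 0.101))^(1/4).
T = (1.32×10^12)^(1/4) = 1070 K.

T ≈ 1070 K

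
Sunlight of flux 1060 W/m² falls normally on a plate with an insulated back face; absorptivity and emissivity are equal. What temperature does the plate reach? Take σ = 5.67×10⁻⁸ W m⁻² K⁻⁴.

Absorbed flux αS = emitted flux εσT⁴ (one radiating face); with α = ε, T = (S/σ)^(1/4).
T = (1060 / 5.67×10⁻⁸)^(1/4) = (1.87×10^10)^(1/4).
T = 370 K.

T ≈ 370 K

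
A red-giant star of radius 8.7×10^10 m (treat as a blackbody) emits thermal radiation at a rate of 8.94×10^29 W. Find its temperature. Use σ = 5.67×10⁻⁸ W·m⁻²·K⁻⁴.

T ≈ 3590 K

A = 4πr² = 4π × (8.7×10^10)² = 9.51×10^22 m².
From P = σAT⁴, T = (P / σA)^(1/4) = (8.94×10^29 / (5.67×10⁻⁸ × 9.51×10^22))^(1/4).
T = (1.66×10^14)^(1/4) = 3590 K.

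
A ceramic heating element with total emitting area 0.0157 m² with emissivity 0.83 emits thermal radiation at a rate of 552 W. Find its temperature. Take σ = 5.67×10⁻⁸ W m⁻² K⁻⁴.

From P = εσAT⁴, T = (P / εσA)^(1/4) = (552 / (0.83 × 5.67×10⁻⁸ × 0.0157))^(1/4).
T = (7.47×10^11)^(1/4) = 930 K.

T ≈ 930 K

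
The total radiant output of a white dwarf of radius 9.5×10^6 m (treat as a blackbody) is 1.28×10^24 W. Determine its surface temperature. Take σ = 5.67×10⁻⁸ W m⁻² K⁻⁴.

T ≈ 11900 K

A = 4πr² = 4π × (9.5×10^6)² = 1.13×10^15 m².
From P = σAT⁴, T = (P / σA)^(1/4) = (1.28×10^24 / (5.67×10⁻⁸ × 1.13×10^15))^(1/4).
T = (1.99×10^16)^(1/4) = 11900 K.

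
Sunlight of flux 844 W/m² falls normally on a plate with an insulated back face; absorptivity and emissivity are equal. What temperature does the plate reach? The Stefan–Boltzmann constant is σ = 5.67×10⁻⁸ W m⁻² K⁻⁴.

Absorbed flux αS = emitted flux εσT⁴ (one radiating face); with α = ε, T = (S/σ)^(1/4).
T = (844 / 5.67×10⁻⁸)^(1/4) = (1.49×10^10)^(1/4).
T = 349 K.

T ≈ 349 K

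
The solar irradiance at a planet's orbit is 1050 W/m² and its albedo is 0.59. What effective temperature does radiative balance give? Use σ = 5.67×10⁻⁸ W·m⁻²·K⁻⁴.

Power absorbed = (1−a)S·πR²; power emitted = 4πR²σT⁴. Equating and cancelling πR²:
T = ((1−a)S / 4σ)^(1/4) = (431 / (4 × 5.67×10⁻⁸))^(1/4) = (1.90×10^9)^(1/4).
T = 209 K.

T ≈ 209 K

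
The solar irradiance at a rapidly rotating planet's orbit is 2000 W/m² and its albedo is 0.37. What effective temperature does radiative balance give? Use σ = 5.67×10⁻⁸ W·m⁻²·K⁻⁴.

Power absorbed = (1−a)S·πR²; power emitted = 4πR²σT⁴. Equating and cancelling πR²:
T = ((1−a)S / 4σ)^(1/4) = (1260 / (4 × 5.67×10⁻⁸))^(1/4) = (5.56×10^9)^(1/4).
T = 273 K.

T ≈ 273 K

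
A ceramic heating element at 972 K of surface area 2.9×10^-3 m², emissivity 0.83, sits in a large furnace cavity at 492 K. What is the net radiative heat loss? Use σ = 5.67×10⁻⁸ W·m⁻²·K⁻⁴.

Q ≈ 114 W

Q = εσA(T⁴ − T_s⁴). T⁴ − T_s⁴ = (972)⁴ − (492)⁴ = 8.93×10^11 − 5.86×10^10 = 8.34×10^11 K⁴.
Q = 0.83 × 5.67×10⁻⁸ × 2.90×10^-3 × 8.34×10^11 = 114 W.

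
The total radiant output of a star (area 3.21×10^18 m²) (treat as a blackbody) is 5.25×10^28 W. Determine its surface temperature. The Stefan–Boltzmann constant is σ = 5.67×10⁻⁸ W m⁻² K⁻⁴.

T ≈ 23200 K

From P = σAT⁴, T = (P / σA)^(1/4) = (5.25×10^28 / (5.67×10⁻⁸ × 3.21×10^18))^(1/4).
T = (2.88×10^17)^(1/4) = 23200 K.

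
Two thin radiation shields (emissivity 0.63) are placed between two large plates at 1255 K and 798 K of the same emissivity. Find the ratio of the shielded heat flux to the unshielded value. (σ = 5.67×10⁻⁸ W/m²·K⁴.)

With N identical shields there are N+1 = 3 gaps in series, each with the same radiative resistance, so the flux falls to 1/(N+1) of its unshielded value.

ratio ≈ 0.333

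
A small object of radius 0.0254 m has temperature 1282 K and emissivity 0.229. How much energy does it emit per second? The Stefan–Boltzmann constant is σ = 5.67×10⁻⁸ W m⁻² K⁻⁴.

P ≈ 284 W

A = 4πr² = 4π × (0.0254)² = 8.11×10^-3 m².
Stefan–Boltzmann: P = εσAT⁴ = 0.229 × 5.67×10⁻⁸ × 8.11×10^-3 × (1282)⁴ = 0.229 × 5.67×10⁻⁸ × 8.11×10^-3 × 2.70×10^12.
P = 284 W.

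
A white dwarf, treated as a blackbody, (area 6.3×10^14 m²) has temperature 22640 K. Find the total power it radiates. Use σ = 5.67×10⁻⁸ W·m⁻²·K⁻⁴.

P ≈ 9.38×10^24 W

P = σAT⁴ = 5.67×10⁻⁸ × 6.30×10^14 × (22640)⁴ = 5.67×10⁻⁸ × 6.30×10^14 × 2.63×10^17.
P = 9.38×10^24 W.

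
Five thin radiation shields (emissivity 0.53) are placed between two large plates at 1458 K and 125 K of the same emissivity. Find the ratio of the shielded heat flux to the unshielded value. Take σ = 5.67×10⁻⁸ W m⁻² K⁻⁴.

ratio ≈ 0.167

With N identical shields there are N+1 = 6 gaps in series, each with the same radiative resistance, so the flux falls to 1/(N+1) of its unshielded value.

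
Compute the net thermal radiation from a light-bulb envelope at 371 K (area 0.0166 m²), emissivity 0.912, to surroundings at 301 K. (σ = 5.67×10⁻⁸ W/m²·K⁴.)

Q = εσA(T⁴ − T_s⁴). T⁴ − T_s⁴ = (371)⁴ − (301)⁴ = 1.89×10^10 − 8.21×10^9 = 1.07×10^10 K⁴.
Q = 0.912 × 5.67×10⁻⁸ × 0.0166 × 1.07×10^10 = 9.22 W.

Q ≈ 9.22 W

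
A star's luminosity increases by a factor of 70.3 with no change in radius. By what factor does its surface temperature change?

P ∝ T⁴ ⇒ T ∝ P^(1/4), so T scales by (70.3)^(1/4) = 2.90.

factor ≈ 2.90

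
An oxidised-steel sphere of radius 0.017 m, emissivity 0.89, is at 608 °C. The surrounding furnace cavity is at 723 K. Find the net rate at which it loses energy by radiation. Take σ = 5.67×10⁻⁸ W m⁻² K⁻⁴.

Q ≈ 60.3 W

A = 4πr² = 4π × (0.017)² = 3.63×10^-3 m².
Convert: 608 °C = 881 K.
Q = εσA(T⁴ − T_s⁴). T⁴ − T_s⁴ = (881)⁴ − (723)⁴ = 6.02×10^11 − 2.73×10^11 = 3.29×10^11 K⁴.
Q = 0.89 × 5.67×10⁻⁸ × 3.63×10^-3 × 3.29×10^11 = 60.3 W.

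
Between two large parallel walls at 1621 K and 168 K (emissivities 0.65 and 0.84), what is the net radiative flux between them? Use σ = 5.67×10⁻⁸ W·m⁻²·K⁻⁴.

For two large parallel gray plates, q = σ(T₁⁴ − T₂⁴) / (1/ε₁ + 1/ε₂ − 1).
1/ε₁ + 1/ε₂ − 1 = 1/0.65 + 1/0.84 − 1 = 1.729.
T₁⁴ − T₂⁴ = 6.90×10^12 − 7.97×10^8 = 6.90×10^12 K⁴.
q = 5.67×10⁻⁸ × 6.90×10^12 / 1.729 = 2.26×10^5 W/m².

q ≈ 2.26×10^5 W/m²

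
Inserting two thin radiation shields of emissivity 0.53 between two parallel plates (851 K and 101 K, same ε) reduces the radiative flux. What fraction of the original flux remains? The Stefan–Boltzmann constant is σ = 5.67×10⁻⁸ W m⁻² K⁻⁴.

With N identical shields there are N+1 = 3 gaps in series, each with the same radiative resistance, so the flux falls to 1/(N+1) of its unshielded value.

ratio ≈ 0.333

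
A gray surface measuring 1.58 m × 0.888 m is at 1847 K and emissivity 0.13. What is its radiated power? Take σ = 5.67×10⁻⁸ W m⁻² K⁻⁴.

A = 1.58 × 0.888 = 1.40 m².
Stefan–Boltzmann: P = εσAT⁴ = 0.13 × 5.67×10⁻⁸ × 1.40 × (1847)⁴ = 0.13 × 5.67×10⁻⁸ × 1.40 × 1.16×10^13.
P = 1.20×10^5 W.

P ≈ 1.20×10^5 W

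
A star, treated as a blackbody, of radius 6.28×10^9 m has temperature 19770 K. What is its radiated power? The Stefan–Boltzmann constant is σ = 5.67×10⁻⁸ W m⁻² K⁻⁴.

A = 4πr² = 4π × (6.28×10^9)² = 4.96×10^20 m².
P = σAT⁴ = 5.67×10⁻⁸ × 4.96×10^20 × (19770)⁴ = 5.67×10⁻⁸ × 4.96×10^20 × 1.53×10^17.
P = 4.29×10^30 W.

P ≈ 4.29×10^30 W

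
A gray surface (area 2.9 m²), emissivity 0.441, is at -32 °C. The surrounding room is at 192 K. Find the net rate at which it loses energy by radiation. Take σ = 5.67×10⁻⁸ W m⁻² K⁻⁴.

Convert: -32 °C = 241 K.
Q = εσA(T⁴ − T_s⁴). T⁴ − T_s⁴ = (241)⁴ − (192)⁴ = 3.37×10^9 − 1.36×10^9 = 2.01×10^9 K⁴.
Q = 0.441 × 5.67×10⁻⁸ × 2.90 × 2.01×10^9 = 146 W.

Q ≈ 146 W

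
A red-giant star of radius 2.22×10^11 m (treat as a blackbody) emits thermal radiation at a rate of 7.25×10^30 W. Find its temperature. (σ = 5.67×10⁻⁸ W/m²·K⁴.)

T ≈ 3790 K

A = 4πr² = 4π × (2.22×10^11)² = 6.19×10^23 m².
From P = σAT⁴, T = (P / σA)^(1/4) = (7.25×10^30 / (5.67×10⁻⁸ × 6.19×10^23))^(1/4).
T = (2.06×10^14)^(1/4) = 3790 K.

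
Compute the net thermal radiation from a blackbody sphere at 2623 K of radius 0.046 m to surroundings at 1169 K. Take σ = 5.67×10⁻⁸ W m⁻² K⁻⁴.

Q ≈ 68600 W

A = 4πr² = 4π × (0.046)² = 0.0266 m².
Q = σA(T⁴ − T_s⁴). T⁴ − T_s⁴ = (2623)⁴ − (1169)⁴ = 4.73×10^13 − 1.87×10^12 = 4.55×10^13 K⁴.
Q = 5.67×10⁻⁸ × 0.0266 × 4.55×10^13 = 68600 W.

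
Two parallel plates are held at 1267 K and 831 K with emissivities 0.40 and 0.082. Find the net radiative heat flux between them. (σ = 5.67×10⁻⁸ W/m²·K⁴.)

q ≈ 8690 W/m²

For two large parallel gray plates, q = σ(T₁⁴ − T₂⁴) / (1/ε₁ + 1/ε₂ − 1).
1/ε₁ + 1/ε₂ − 1 = 1/0.40 + 1/0.082 − 1 = 13.70.
T₁⁴ − T₂⁴ = 2.58×10^12 − 4.77×10^11 = 2.10×10^12 K⁴.
q = 5.67×10⁻⁸ × 2.10×10^12 / 13.70 = 8690 W/m².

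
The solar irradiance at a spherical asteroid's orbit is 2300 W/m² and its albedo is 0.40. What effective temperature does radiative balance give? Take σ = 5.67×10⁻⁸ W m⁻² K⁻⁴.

Power absorbed = (1−a)S·πR²; power emitted = 4πR²σT⁴. Equating and cancelling πR²:
T = ((1−a)S / 4σ)^(1/4) = (1380 / (4 × 5.67×10⁻⁸))^(1/4) = (6.08×10^9)^(1/4).
T = 279 K.

T ≈ 279 K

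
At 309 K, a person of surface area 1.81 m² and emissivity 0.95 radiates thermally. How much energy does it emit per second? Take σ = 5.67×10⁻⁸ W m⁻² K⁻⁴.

Stefan–Boltzmann: P = εσAT⁴ = 0.95 × 5.67×10⁻⁸ × 1.81 × (309)⁴ = 0.95 × 5.67×10⁻⁸ × 1.81 × 9.12×10^9.
P = 889 W.

P ≈ 889 W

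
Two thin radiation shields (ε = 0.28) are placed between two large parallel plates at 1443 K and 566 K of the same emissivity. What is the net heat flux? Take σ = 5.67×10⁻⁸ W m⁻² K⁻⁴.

q ≈ 13000 W/m²

Each of the 3 gaps contributes resistance (2/ε − 1) = 2/0.28 − 1 = 6.143; total = 18.43.
q = σ(T₁⁴ − T₂⁴) / 18.43 = 5.67×10⁻⁸ × 4.23×10^12 / 18.43 = 13000 W/m².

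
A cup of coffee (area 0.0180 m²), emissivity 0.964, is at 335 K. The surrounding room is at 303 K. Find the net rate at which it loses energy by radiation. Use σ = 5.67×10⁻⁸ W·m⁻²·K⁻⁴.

Q ≈ 4.10 W

Q = εσA(T⁴ − T_s⁴). T⁴ − T_s⁴ = (335)⁴ − (303)⁴ = 1.26×10^10 − 8.43×10^9 = 4.17×10^9 K⁴.
Q = 0.964 × 5.67×10⁻⁸ × 0.0180 × 4.17×10^9 = 4.10 W.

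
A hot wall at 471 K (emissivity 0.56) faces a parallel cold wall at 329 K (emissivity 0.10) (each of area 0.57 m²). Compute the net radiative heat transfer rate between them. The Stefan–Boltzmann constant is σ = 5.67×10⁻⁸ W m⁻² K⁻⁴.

For two large parallel gray plates, q = σ(T₁⁴ − T₂⁴) / (1/ε₁ + 1/ε₂ − 1).
1/ε₁ + 1/ε₂ − 1 = 1/0.56 + 1/0.10 − 1 = 10.79.
T₁⁴ − T₂⁴ = 4.92×10^10 − 1.17×10^10 = 3.75×10^10 K⁴.
q = 5.67×10⁻⁸ × 3.75×10^10 / 10.79 = 197 W/m².
Q = q·A = 197 × 0.57 = 112 W.

Q ≈ 112 W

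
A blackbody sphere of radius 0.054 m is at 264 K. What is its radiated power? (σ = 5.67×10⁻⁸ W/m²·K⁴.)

P ≈ 10.1 W

A = 4πr² = 4π × (0.054)² = 0.0366 m².
P = σAT⁴ = 5.67×10⁻⁸ × 0.0366 × (264)⁴ = 5.67×10⁻⁸ × 0.0366 × 4.86×10^9.
P = 10.1 W.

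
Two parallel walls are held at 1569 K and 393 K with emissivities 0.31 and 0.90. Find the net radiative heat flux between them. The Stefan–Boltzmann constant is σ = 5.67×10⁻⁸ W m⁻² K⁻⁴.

For two large parallel gray plates, q = σ(T₁⁴ − T₂⁴) / (1/ε₁ + 1/ε₂ − 1).
1/ε₁ + 1/ε₂ − 1 = 1/0.31 + 1/0.90 − 1 = 3.337.
T₁⁴ − T₂⁴ = 6.06×10^12 − 2.39×10^10 = 6.04×10^12 K⁴.
q = 5.67×10⁻⁸ × 6.04×10^12 / 3.337 = 1.03×10^5 W/m².

q ≈ 1.03×10^5 W/m²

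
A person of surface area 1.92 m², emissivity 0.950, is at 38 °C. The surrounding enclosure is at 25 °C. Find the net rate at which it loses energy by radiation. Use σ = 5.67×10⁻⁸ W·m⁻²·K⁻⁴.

Convert: 38 °C = 311 K; 25 °C = 298 K.
Q = εσA(T⁴ − T_s⁴). T⁴ − T_s⁴ = (311)⁴ − (298)⁴ = 9.35×10^9 − 7.89×10^9 = 1.47×10^9 K⁴.
Q = 0.950 × 5.67×10⁻⁸ × 1.92 × 1.47×10^9 = 152 W.

Q ≈ 152 W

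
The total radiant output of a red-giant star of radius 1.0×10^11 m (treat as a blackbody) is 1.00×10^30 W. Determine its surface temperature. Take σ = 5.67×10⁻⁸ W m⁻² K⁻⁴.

T ≈ 3440 K

A = 4πr² = 4π × (1.0×10^11)² = 1.26×10^23 m².
From P = σAT⁴, T = (P / σA)^(1/4) = (1.00×10^30 / (5.67×10⁻⁸ × 1.26×10^23))^(1/4).
T = (1.40×10^14)^(1/4) = 3440 K.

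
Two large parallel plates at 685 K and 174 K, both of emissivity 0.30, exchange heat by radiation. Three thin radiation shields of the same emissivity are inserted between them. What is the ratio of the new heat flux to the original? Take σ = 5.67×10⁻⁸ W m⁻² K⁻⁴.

With N identical shields there are N+1 = 4 gaps in series, each with the same radiative resistance, so the flux falls to 1/(N+1) of its unshielded value.

ratio ≈ 0.250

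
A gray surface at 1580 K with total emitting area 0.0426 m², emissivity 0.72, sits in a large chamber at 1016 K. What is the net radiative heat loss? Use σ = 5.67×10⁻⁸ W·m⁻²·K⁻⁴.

Q = εσA(T⁴ − T_s⁴). T⁴ − T_s⁴ = (1580)⁴ − (1016)⁴ = 6.23×10^12 − 1.07×10^12 = 5.17×10^12 K⁴.
Q = 0.72 × 5.67×10⁻⁸ × 0.0426 × 5.17×10^12 = 8990 W.

Q ≈ 8990 W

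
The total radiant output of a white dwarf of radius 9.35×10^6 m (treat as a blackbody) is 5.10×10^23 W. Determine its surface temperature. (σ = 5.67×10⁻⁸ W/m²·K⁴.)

T ≈ 9510 K

A = 4πr² = 4π × (9.35×10^6)² = 1.10×10^15 m².
From P = σAT⁴, T = (P / σA)^(1/4) = (5.10×10^23 / (5.67×10⁻⁸ × 1.10×10^15))^(1/4).
T = (8.19×10^15)^(1/4) = 9510 K.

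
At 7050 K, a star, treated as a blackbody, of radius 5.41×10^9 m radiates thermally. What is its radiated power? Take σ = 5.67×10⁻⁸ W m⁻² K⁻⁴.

A = 4πr² = 4π × (5.41×10^9)² = 3.68×10^20 m².
P = σAT⁴ = 5.67×10⁻⁸ × 3.68×10^20 × (7050)⁴ = 5.67×10⁻⁸ × 3.68×10^20 × 2.47×10^15.
P = 5.15×10^28 W.

P ≈ 5.15×10^28 W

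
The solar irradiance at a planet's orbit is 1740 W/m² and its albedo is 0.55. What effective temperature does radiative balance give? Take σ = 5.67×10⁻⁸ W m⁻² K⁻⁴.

T ≈ 242 K

Power absorbed = (1−a)S·πR²; power emitted = 4πR²σT⁴. Equating and cancelling πR²:
T = ((1−a)S / 4σ)^(1/4) = (783 / (4 × 5.67×10⁻⁸))^(1/4) = (3.45×10^9)^(1/4).
T = 242 K.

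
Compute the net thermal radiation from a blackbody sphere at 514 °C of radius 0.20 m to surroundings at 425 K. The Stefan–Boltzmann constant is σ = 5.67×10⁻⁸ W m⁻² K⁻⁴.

A = 4πr² = 4π × (0.20)² = 0.503 m².
Convert: 514 °C = 787 K.
Q = σA(T⁴ − T_s⁴). T⁴ − T_s⁴ = (787)⁴ − (425)⁴ = 3.84×10^11 − 3.26×10^10 = 3.51×10^11 K⁴.
Q = 5.67×10⁻⁸ × 0.503 × 3.51×10^11 = 10000 W.

Q ≈ 10000 W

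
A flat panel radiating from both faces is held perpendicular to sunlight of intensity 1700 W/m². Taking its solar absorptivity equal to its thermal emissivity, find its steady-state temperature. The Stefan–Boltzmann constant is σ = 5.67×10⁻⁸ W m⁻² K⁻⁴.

T ≈ 350 K

Absorbed flux αS = emitted flux 2εσT⁴ per unit area; with α = ε this gives T = (S/2σ)^(1/4).
T = (1700 / (2 × 5.67×10⁻⁸))^(1/4) = (1.50×10^10)^(1/4).
T = 350 K.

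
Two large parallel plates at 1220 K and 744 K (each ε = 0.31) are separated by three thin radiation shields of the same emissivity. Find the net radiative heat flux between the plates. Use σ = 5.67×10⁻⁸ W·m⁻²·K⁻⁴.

q ≈ 4960 W/m²

Each of the 4 gaps contributes resistance (2/ε − 1) = 2/0.31 − 1 = 5.452; total = 21.81.
q = σ(T₁⁴ − T₂⁴) / 21.81 = 5.67×10⁻⁸ × 1.91×10^12 / 21.81 = 4960 W/m².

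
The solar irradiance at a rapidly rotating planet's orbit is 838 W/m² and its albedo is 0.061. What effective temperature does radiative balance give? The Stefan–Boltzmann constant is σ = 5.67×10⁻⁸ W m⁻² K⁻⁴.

Power absorbed = (1−a)S·πR²; power emitted = 4πR²σT⁴. Equating and cancelling πR²:
T = ((1−a)S / 4σ)^(1/4) = (787 / (4 × 5.67×10⁻⁸))^(1/4) = (3.47×10^9)^(1/4).
T = 243 K.

T ≈ 243 K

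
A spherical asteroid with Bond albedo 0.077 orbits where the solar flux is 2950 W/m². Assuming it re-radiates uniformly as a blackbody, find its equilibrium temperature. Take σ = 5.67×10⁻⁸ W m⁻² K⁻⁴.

T ≈ 331 K

Power absorbed = (1−a)S·πR²; power emitted = 4πR²σT⁴. Equating and cancelling πR²:
T = ((1−a)S / 4σ)^(1/4) = (2720 / (4 × 5.67×10⁻⁸))^(1/4) = (1.20×10^10)^(1/4).
T = 331 K.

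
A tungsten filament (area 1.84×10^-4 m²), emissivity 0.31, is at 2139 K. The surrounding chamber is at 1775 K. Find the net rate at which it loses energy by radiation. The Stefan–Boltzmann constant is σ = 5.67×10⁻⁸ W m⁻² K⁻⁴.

Q = εσA(T⁴ − T_s⁴). T⁴ − T_s⁴ = (2139)⁴ − (1775)⁴ = 2.09×10^13 − 9.93×10^12 = 1.10×10^13 K⁴.
Q = 0.31 × 5.67×10⁻⁸ × 1.84×10^-4 × 1.10×10^13 = 35.6 W.

Q ≈ 35.6 W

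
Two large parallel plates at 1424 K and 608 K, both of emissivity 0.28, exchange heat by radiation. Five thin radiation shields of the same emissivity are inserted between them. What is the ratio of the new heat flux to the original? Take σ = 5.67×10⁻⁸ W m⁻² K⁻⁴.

ratio ≈ 0.167

With N identical shields there are N+1 = 6 gaps in series, each with the same radiative resistance, so the flux falls to 1/(N+1) of its unshielded value.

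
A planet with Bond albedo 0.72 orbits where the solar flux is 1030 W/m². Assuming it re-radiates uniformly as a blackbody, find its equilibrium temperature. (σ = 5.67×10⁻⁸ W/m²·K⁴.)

Power absorbed = (1−a)S·πR²; power emitted = 4πR²σT⁴. Equating and cancelling πR²:
T = ((1−a)S / 4σ)^(1/4) = (288 / (4 × 5.67×10⁻⁸))^(1/4) = (1.27×10^9)^(1/4).
T = 189 K.

T ≈ 189 K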